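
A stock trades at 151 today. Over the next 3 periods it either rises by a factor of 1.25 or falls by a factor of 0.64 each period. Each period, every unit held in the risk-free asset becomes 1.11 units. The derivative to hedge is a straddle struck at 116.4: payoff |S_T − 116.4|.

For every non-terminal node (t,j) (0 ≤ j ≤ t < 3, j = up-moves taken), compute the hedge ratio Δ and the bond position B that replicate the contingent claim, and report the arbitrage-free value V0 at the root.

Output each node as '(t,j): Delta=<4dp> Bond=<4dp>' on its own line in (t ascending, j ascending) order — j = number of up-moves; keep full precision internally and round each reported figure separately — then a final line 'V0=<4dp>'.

(0,0): Delta=0.7214 Bond=-34.7177
(1,0): Delta=-0.1852 Bond=49.0705
(1,1): Delta=0.8596 Bond=-64.6324
(2,0): Delta=-1.0000 Bond=104.8649
(2,1): Delta=-0.0609 Bond=39.4565
(2,2): Delta=1.0000 Bond=-104.8649
V0=74.2070

Under the risk-neutral measure, an up-move has probability p* = (R−d)/(u−d) = 0.7705 and values discount at R = 1.11.
Payoff layer (t=3): V(3,0)=76.8163, V(3,1)=39.0880, V(3,2)=34.6000, V(3,3)=178.5219
  t=2,j=0: stock 61.8496 → up 77.3120 (V=39.0880), down 39.5837 (V=76.8163). Price 43.0153; hedge Δ=-1.0000, bond B=104.8649.
  t=2,j=1: stock 120.8000 → up 151.0000 (V=34.6000), down 77.3120 (V=39.0880). Price 32.0991; hedge Δ=-0.0609, bond B=39.4565.
  t=2,j=2: stock 235.9375 → up 294.9219 (V=178.5219), down 151.0000 (V=34.6000). Price 131.0726; hedge Δ=1.0000, bond B=-104.8649.
  t=1,j=0: stock 96.6400 → up 120.8000 (V=32.0991), down 61.8496 (V=43.0153). Price 31.1752; hedge Δ=-0.1852, bond B=49.0705.
  t=1,j=1: stock 188.7500 → up 235.9375 (V=131.0726), down 120.8000 (V=32.0991). Price 97.6193; hedge Δ=0.8596, bond B=-64.6324.
  t=0,j=0: stock 151.0000 → up 188.7500 (V=97.6193), down 96.6400 (V=31.1752). Price 74.2070; hedge Δ=0.7214, bond B=-34.7177.
Self-financing check: at every node Δ·S+B equals the discounted successor values.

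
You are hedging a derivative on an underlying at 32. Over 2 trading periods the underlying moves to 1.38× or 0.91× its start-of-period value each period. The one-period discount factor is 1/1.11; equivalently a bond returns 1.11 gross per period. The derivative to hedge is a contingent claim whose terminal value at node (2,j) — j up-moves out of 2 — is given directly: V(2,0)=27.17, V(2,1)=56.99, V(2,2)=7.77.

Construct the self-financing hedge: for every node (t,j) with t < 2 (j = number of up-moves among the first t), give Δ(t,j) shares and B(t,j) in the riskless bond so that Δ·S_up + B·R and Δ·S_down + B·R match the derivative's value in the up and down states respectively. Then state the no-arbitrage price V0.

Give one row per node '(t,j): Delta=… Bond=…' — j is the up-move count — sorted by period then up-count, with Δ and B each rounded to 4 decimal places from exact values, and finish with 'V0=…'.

(0,0): Delta=-0.2285 Bond=38.3443
(1,0): Delta=2.1788 Bond=-27.5375
(1,1): Delta=-2.3715 Bond=137.1967
V0=31.0335

The replicating-portfolio and risk-neutral prices coincide; use p* = (1.11−0.91)/(1.38−0.91) = 0.4255 for the latter.
At expiry t=2: V(2,0)=27.1700, V(2,1)=56.9900, V(2,2)=7.7700
(1,0): S=29.1200. Δ = (V_up−V_dn)/(S_up−S_dn) = (56.9900−27.1700)/(40.1856−26.4992) = 2.1788. V = [p*·56.9900 + (1−p*)·27.1700]/1.11 = 35.9093. B = V − Δ·S = -27.5375.
(1,1): S=44.1600. Δ = (V_up−V_dn)/(S_up−S_dn) = (7.7700−56.9900)/(60.9408−40.1856) = -2.3715. V = [p*·7.7700 + (1−p*)·56.9900]/1.11 = 32.4733. B = V − Δ·S = 137.1967.
(0,0): S=32.0000. Δ = (V_up−V_dn)/(S_up−S_dn) = (32.4733−35.9093)/(44.1600−29.1200) = -0.2285. V = [p*·32.4733 + (1−p*)·35.9093]/1.11 = 31.0335. B = V − Δ·S = 38.3443.
Each (Δ,B) replicates both successor values, so the strategy is self-financing and V0 is arbitrage-free.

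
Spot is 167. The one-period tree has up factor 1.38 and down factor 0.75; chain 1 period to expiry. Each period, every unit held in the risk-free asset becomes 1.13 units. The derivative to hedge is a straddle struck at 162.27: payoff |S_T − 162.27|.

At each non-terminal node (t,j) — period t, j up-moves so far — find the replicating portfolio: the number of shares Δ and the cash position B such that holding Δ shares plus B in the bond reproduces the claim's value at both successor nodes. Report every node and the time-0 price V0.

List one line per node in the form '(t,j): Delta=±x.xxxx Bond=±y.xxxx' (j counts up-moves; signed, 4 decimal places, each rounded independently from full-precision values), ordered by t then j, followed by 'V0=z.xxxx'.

(0,0): Delta=0.2963 Bond=-0.0771
V0=49.3991

Since d<R<u, set p* = (R−d)/(u−d) = 0.6032; price each node as the discounted p*-expectation of its children.
At expiry t=1: V(1,0)=37.0200, V(1,1)=68.1900
(0,0): S=167.0000. Δ = (V_up−V_dn)/(S_up−S_dn) = (68.1900−37.0200)/(230.4600−125.2500) = 0.2963. V = [p*·68.1900 + (1−p*)·37.0200]/1.13 = 49.3991. B = V − Δ·S = -0.0771.
Self-financing check: at every node Δ·S+B equals the discounted successor values.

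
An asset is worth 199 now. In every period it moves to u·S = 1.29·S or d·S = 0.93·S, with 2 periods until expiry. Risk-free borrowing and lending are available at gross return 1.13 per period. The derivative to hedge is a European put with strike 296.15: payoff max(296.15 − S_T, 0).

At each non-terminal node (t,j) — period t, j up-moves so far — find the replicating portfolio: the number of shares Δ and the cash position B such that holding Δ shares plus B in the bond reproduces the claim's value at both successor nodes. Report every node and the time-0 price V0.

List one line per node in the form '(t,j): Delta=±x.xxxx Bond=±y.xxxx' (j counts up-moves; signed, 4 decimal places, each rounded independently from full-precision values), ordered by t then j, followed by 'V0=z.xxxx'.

(0,0): Delta=-0.7598 Bond=192.5836
(1,0): Delta=-1.0000 Bond=262.0796
(1,1): Delta=-0.6212 Bond=182.0514
V0=41.3902

Risk-neutral probability p* = (R−d)/(u−d) = (1.13−0.93)/(1.29−0.93) = 0.5556.
Payoff layer (t=2): V(2,0)=124.0349, V(2,1)=57.4097, V(2,2)=0.0000
Node (1,0) S=185.0700: V=(p*·57.4097+(1−p*)·124.0349)/1.13=77.0096; Δ=(57.4097−124.0349)/(238.7403−172.1151)=-1.0000; B=V−Δ·S=262.0796
Node (1,1) S=256.7100: V=(p*·0.0000+(1−p*)·57.4097)/1.13=22.5800; Δ=(0.0000−57.4097)/(331.1559−238.7403)=-0.6212; B=V−Δ·S=182.0514
Node (0,0) S=199.0000: V=(p*·22.5800+(1−p*)·77.0096)/1.13=41.3902; Δ=(22.5800−77.0096)/(256.7100−185.0700)=-0.7598; B=V−Δ·S=192.5836
Check: Δ(0,0)·S0 + B(0,0) = 41.3902 = V0.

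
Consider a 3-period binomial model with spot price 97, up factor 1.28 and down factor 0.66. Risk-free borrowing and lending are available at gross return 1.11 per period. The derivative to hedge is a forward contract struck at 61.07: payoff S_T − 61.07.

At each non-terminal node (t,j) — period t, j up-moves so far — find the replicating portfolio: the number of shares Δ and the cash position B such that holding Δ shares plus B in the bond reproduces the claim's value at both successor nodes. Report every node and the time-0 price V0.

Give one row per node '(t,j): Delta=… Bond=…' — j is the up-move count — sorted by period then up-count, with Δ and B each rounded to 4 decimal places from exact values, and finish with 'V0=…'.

No-arbitrage ⇒ martingale measure with p* = (R−d)/(u−d) = 0.7258.
At expiry t=3: V(3,0)=-33.1829, V(3,1)=-6.9859, V(3,2)=43.8204, V(3,3)=142.3537
  t=2,j=0: stock 42.2532 → up 54.0841 (V=-6.9859), down 27.8871 (V=-33.1829). Price -12.7648; hedge Δ=1.0000, bond B=-55.0180.
  t=2,j=1: stock 81.9456 → up 104.8904 (V=43.8204), down 54.0841 (V=-6.9859). Price 26.9276; hedge Δ=1.0000, bond B=-55.0180.
  t=2,j=2: stock 158.9248 → up 203.4237 (V=142.3537), down 104.8904 (V=43.8204). Price 103.9068; hedge Δ=1.0000, bond B=-55.0180.
  t=1,j=0: stock 64.0200 → up 81.9456 (V=26.9276), down 42.2532 (V=-12.7648). Price 14.4542; hedge Δ=1.0000, bond B=-49.5658.
  t=1,j=1: stock 124.1600 → up 158.9248 (V=103.9068), down 81.9456 (V=26.9276). Price 74.5942; hedge Δ=1.0000, bond B=-49.5658.
  t=0,j=0: stock 97.0000 → up 124.1600 (V=74.5942), down 64.0200 (V=14.4542). Price 52.3461; hedge Δ=1.0000, bond B=-44.6539.
Root portfolio cost Δ·97+B reproduces V0=52.3461.

(0,0): Delta=1.0000 Bond=-44.6539
(1,0): Delta=1.0000 Bond=-49.5658
(1,1): Delta=1.0000 Bond=-49.5658
(2,0): Delta=1.0000 Bond=-55.0180
(2,1): Delta=1.0000 Bond=-55.0180
(2,2): Delta=1.0000 Bond=-55.0180
V0=52.3461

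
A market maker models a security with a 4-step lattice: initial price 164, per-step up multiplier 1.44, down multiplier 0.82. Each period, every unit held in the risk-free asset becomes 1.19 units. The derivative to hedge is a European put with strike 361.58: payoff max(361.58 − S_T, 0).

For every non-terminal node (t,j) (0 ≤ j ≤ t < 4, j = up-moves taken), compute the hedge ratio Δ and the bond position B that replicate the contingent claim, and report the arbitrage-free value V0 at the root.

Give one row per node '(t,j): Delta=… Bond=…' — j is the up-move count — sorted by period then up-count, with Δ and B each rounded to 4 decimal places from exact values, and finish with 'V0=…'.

(0,0): Delta=-0.5229 Bond=130.6285
(1,0): Delta=-0.8794 Bond=203.3937
(1,1): Delta=-0.3857 Bond=123.0520
(2,0): Delta=-1.0000 Bond=255.3351
(2,1): Delta=-0.8330 Bond=233.0544
(2,2): Delta=-0.2136 Bond=87.9032
(3,0): Delta=-1.0000 Bond=303.8487
(3,1): Delta=-1.0000 Bond=303.8487
(3,2): Delta=-0.7688 Bond=259.4199
(3,3): Delta=0.0000 Bond=0.0000
V0=44.8738

Since d<R<u, set p* = (R−d)/(u−d) = 0.5968; price each node as the discounted p*-expectation of its children.
At expiry t=4: V(4,0)=287.4320, V(4,1)=231.3689, V(4,2)=132.9167, V(4,3)=0.0000, V(4,4)=0.0000
(3,0): S=90.4244. Δ = (V_up−V_dn)/(S_up−S_dn) = (231.3689−287.4320)/(130.2111−74.1480) = -1.0000. V = [p*·231.3689 + (1−p*)·287.4320]/1.19 = 213.4244. B = V − Δ·S = 303.8487.
(3,1): S=158.7940. Δ = (V_up−V_dn)/(S_up−S_dn) = (132.9167−231.3689)/(228.6633−130.2111) = -1.0000. V = [p*·132.9167 + (1−p*)·231.3689]/1.19 = 145.0548. B = V − Δ·S = 303.8487.
(3,2): S=278.8577. Δ = (V_up−V_dn)/(S_up−S_dn) = (0.0000−132.9167)/(401.5551−228.6633) = -0.7688. V = [p*·0.0000 + (1−p*)·132.9167]/1.19 = 45.0382. B = V − Δ·S = 259.4199.
(3,3): S=489.7014. Δ = (V_up−V_dn)/(S_up−S_dn) = (0.0000−0.0000)/(705.1700−401.5551) = 0.0000. V = [p*·0.0000 + (1−p*)·0.0000]/1.19 = 0.0000. B = V − Δ·S = 0.0000.
(2,0): S=110.2736. Δ = (V_up−V_dn)/(S_up−S_dn) = (145.0548−213.4244)/(158.7940−90.4244) = -1.0000. V = [p*·145.0548 + (1−p*)·213.4244]/1.19 = 145.0615. B = V − Δ·S = 255.3351.
(2,1): S=193.6512. Δ = (V_up−V_dn)/(S_up−S_dn) = (45.0382−145.0548)/(278.8577−158.7940) = -0.8330. V = [p*·45.0382 + (1−p*)·145.0548]/1.19 = 71.7373. B = V − Δ·S = 233.0544.
(2,2): S=340.0704. Δ = (V_up−V_dn)/(S_up−S_dn) = (0.0000−45.0382)/(489.7014−278.8577) = -0.2136. V = [p*·0.0000 + (1−p*)·45.0382]/1.19 = 15.2610. B = V − Δ·S = 87.9032.
(1,0): S=134.4800. Δ = (V_up−V_dn)/(S_up−S_dn) = (71.7373−145.0615)/(193.6512−110.2736) = -0.8794. V = [p*·71.7373 + (1−p*)·145.0615]/1.19 = 85.1290. B = V − Δ·S = 203.3937.
(1,1): S=236.1600. Δ = (V_up−V_dn)/(S_up−S_dn) = (15.2610−71.7373)/(340.0704−193.6512) = -0.3857. V = [p*·15.2610 + (1−p*)·71.7373]/1.19 = 31.9611. B = V − Δ·S = 123.0520.
(0,0): S=164.0000. Δ = (V_up−V_dn)/(S_up−S_dn) = (31.9611−85.1290)/(236.1600−134.4800) = -0.5229. V = [p*·31.9611 + (1−p*)·85.1290]/1.19 = 44.8738. B = V − Δ·S = 130.6285.
Check: Δ(0,0)·S0 + B(0,0) = 44.8738 = V0.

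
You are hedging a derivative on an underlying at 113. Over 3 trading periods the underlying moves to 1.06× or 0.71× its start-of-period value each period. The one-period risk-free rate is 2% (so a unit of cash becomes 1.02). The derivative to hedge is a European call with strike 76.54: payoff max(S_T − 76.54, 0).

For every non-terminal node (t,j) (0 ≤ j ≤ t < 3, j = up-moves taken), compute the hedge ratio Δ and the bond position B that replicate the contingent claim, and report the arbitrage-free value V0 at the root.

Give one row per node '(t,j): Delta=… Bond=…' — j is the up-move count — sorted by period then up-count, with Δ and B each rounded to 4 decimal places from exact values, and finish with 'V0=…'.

Since d<R<u, set p* = (R−d)/(u−d) = 0.8857; price each node as the discounted p*-expectation of its children.
Payoff layer (t=3): V(3,0)=0.0000, V(3,1)=0.0000, V(3,2)=13.6064, V(3,3)=58.0448
(2,0): S=56.9633. Δ = (V_up−V_dn)/(S_up−S_dn) = (0.0000−0.0000)/(60.3811−40.4439) = 0.0000. V = [p*·0.0000 + (1−p*)·0.0000]/1.02 = 0.0000. B = V − Δ·S = 0.0000.
(2,1): S=85.0438. Δ = (V_up−V_dn)/(S_up−S_dn) = (13.6064−0.0000)/(90.1464−60.3811) = 0.4571. V = [p*·13.6064 + (1−p*)·0.0000]/1.02 = 11.8151. B = V − Δ·S = -27.0604.
(2,2): S=126.9668. Δ = (V_up−V_dn)/(S_up−S_dn) = (58.0448−13.6064)/(134.5848−90.1464) = 1.0000. V = [p*·58.0448 + (1−p*)·13.6064]/1.02 = 51.9276. B = V − Δ·S = -75.0392.
(1,0): S=80.2300. Δ = (V_up−V_dn)/(S_up−S_dn) = (11.8151−0.0000)/(85.0438−56.9633) = 0.4208. V = [p*·11.8151 + (1−p*)·0.0000]/1.02 = 10.2596. B = V − Δ·S = -23.4978.
(1,1): S=119.7800. Δ = (V_up−V_dn)/(S_up−S_dn) = (51.9276−11.8151)/(126.9668−85.0438) = 0.9568. V = [p*·51.9276 + (1−p*)·11.8151]/1.02 = 46.4150. B = V − Δ·S = -68.1921.
(0,0): S=113.0000. Δ = (V_up−V_dn)/(S_up−S_dn) = (46.4150−10.2596)/(119.7800−80.2300) = 0.9142. V = [p*·46.4150 + (1−p*)·10.2596]/1.02 = 41.4539. B = V − Δ·S = -61.8472.
Each (Δ,B) replicates both successor values, so the strategy is self-financing and V0 is arbitrage-free.

(0,0): Delta=0.9142 Bond=-61.8472
(1,0): Delta=0.4208 Bond=-23.4978
(1,1): Delta=0.9568 Bond=-68.1921
(2,0): Delta=0.0000 Bond=0.0000
(2,1): Delta=0.4571 Bond=-27.0604
(2,2): Delta=1.0000 Bond=-75.0392
V0=41.4539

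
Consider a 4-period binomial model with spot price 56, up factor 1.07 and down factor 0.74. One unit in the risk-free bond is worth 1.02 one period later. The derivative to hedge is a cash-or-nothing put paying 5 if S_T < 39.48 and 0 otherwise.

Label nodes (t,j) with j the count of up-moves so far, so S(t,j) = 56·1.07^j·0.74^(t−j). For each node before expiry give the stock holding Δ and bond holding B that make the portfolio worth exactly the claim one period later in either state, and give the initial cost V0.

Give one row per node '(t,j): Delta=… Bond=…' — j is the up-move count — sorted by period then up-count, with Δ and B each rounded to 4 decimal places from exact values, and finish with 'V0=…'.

Under the risk-neutral measure, an up-move has probability p* = (R−d)/(u−d) = 0.8485 and values discount at R = 1.02.
At expiry t=4: V(4,0)=5.0000, V(4,1)=5.0000, V(4,2)=5.0000, V(4,3)=0.0000, V(4,4)=0.0000
  t=3,j=0: stock 22.6925 → up 24.2810 (V=5.0000), down 16.7925 (V=5.0000). Price 4.9020; hedge Δ=0.0000, bond B=4.9020.
  t=3,j=1: stock 32.8122 → up 35.1090 (V=5.0000), down 24.2810 (V=5.0000). Price 4.9020; hedge Δ=0.0000, bond B=4.9020.
  t=3,j=2: stock 47.4447 → up 50.7658 (V=0.0000), down 35.1090 (V=5.0000). Price 0.7427; hedge Δ=-0.3194, bond B=15.8942.
  t=3,j=3: stock 68.6024 → up 73.4046 (V=0.0000), down 50.7658 (V=0.0000). Price 0.0000; hedge Δ=0.0000, bond B=0.0000.
  t=2,j=0: stock 30.6656 → up 32.8122 (V=4.9020), down 22.6925 (V=4.9020). Price 4.8058; hedge Δ=0.0000, bond B=4.8058.
  t=2,j=1: stock 44.3408 → up 47.4447 (V=0.7427), down 32.8122 (V=4.9020). Price 1.3460; hedge Δ=-0.2842, bond B=13.9497.
  t=2,j=2: stock 64.1144 → up 68.6024 (V=0.0000), down 47.4447 (V=0.7427). Price 0.1103; hedge Δ=-0.0351, bond B=2.3610.
  t=1,j=0: stock 41.4400 → up 44.3408 (V=1.3460), down 30.6656 (V=4.8058). Price 1.8335; hedge Δ=-0.2530, bond B=12.3179.
  t=1,j=1: stock 59.9200 → up 64.1144 (V=0.1103), down 44.3408 (V=1.3460). Price 0.2917; hedge Δ=-0.0625, bond B=4.0361.
  t=0,j=0: stock 56.0000 → up 59.9200 (V=0.2917), down 41.4400 (V=1.8335). Price 0.5150; hedge Δ=-0.0834, bond B=5.1872.
Check: Δ(0,0)·S0 + B(0,0) = 0.5150 = V0.

(0,0): Delta=-0.0834 Bond=5.1872
(1,0): Delta=-0.2530 Bond=12.3179
(1,1): Delta=-0.0625 Bond=4.0361
(2,0): Delta=0.0000 Bond=4.8058
(2,1): Delta=-0.2842 Bond=13.9497
(2,2): Delta=-0.0351 Bond=2.3610
(3,0): Delta=0.0000 Bond=4.9020
(3,1): Delta=0.0000 Bond=4.9020
(3,2): Delta=-0.3194 Bond=15.8942
(3,3): Delta=0.0000 Bond=0.0000
V0=0.5150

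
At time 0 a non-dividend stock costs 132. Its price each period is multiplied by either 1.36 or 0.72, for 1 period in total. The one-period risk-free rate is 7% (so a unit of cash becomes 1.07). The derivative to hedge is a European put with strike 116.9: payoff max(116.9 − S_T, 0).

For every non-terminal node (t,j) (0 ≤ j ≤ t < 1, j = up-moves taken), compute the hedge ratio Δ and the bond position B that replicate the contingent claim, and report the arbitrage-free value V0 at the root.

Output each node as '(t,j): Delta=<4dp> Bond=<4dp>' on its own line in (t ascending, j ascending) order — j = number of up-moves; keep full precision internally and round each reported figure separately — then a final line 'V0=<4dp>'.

The replicating-portfolio and risk-neutral prices coincide; use p* = (1.07−0.72)/(1.36−0.72) = 0.5469 for the latter.
Terminal payoffs: V(1,0)=21.8600, V(1,1)=0.0000
(0,0): S=132.0000. Δ = (V_up−V_dn)/(S_up−S_dn) = (0.0000−21.8600)/(179.5200−95.0400) = -0.2588. V = [p*·0.0000 + (1−p*)·21.8600]/1.07 = 9.2573. B = V − Δ·S = 43.4136.
The time-0 hedge costs 9.2573, which is the no-arbitrage price.

(0,0): Delta=-0.2588 Bond=43.4136
V0=9.2573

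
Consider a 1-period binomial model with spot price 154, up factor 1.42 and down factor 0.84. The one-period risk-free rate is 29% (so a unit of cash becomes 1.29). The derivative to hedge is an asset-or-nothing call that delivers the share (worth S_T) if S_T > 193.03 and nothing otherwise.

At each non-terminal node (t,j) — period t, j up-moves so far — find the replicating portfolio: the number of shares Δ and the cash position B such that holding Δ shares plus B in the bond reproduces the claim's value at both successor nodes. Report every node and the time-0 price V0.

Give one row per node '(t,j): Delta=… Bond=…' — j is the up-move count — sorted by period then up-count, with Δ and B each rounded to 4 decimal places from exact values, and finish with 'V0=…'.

The replicating-portfolio and risk-neutral prices coincide; use p* = (1.29−0.84)/(1.42−0.84) = 0.7759 for the latter.
At expiry t=1: V(1,0)=0.0000, V(1,1)=218.6800
  t=0,j=0: stock 154.0000 → up 218.6800 (V=218.6800), down 129.3600 (V=0.0000). Price 131.5237; hedge Δ=2.4483, bond B=-245.5108.
Self-financing check: at every node Δ·S+B equals the discounted successor values.

(0,0): Delta=2.4483 Bond=-245.5108
V0=131.5237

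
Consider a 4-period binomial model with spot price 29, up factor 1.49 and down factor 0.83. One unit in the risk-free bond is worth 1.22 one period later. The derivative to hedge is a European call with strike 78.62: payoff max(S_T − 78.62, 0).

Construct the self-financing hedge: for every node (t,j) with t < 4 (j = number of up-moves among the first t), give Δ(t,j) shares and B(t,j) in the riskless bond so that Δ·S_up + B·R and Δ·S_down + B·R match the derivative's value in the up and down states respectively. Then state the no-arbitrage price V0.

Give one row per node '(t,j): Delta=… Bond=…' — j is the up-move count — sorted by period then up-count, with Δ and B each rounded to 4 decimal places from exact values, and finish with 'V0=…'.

(0,0): Delta=0.3882 Bond=-7.5663
(1,0): Delta=0.0148 Bond=-0.2424
(1,1): Delta=0.5322 Bond=-15.4536
(2,0): Delta=0.0000 Bond=0.0000
(2,1): Delta=0.0205 Bond=-0.5004
(2,2): Delta=0.7296 Bond=-31.5593
(3,0): Delta=0.0000 Bond=0.0000
(3,1): Delta=0.0000 Bond=0.0000
(3,2): Delta=0.0284 Bond=-1.0332
(3,3): Delta=1.0000 Bond=-64.4426
V0=3.6925

Under the risk-neutral measure, an up-move has probability p* = (R−d)/(u−d) = 0.5909 and values discount at R = 1.22.
Payoff layer (t=4): V(4,0)=0.0000, V(4,1)=0.0000, V(4,2)=0.0000, V(4,3)=1.0023, V(4,4)=64.3165
Node (3,0) S=16.5818: V=(p*·0.0000+(1−p*)·0.0000)/1.22=0.0000; Δ=(0.0000−0.0000)/(24.7069−13.7629)=0.0000; B=V−Δ·S=0.0000
Node (3,1) S=29.7674: V=(p*·0.0000+(1−p*)·0.0000)/1.22=0.0000; Δ=(0.0000−0.0000)/(44.3534−24.7069)=0.0000; B=V−Δ·S=0.0000
Node (3,2) S=53.4378: V=(p*·1.0023+(1−p*)·0.0000)/1.22=0.4855; Δ=(1.0023−0.0000)/(79.6223−44.3534)=0.0284; B=V−Δ·S=-1.0332
Node (3,3) S=95.9305: V=(p*·64.3165+(1−p*)·1.0023)/1.22=31.4879; Δ=(64.3165−1.0023)/(142.9365−79.6223)=1.0000; B=V−Δ·S=-64.4426
Node (2,0) S=19.9781: V=(p*·0.0000+(1−p*)·0.0000)/1.22=0.0000; Δ=(0.0000−0.0000)/(29.7674−16.5818)=0.0000; B=V−Δ·S=0.0000
Node (2,1) S=35.8643: V=(p*·0.4855+(1−p*)·0.0000)/1.22=0.2351; Δ=(0.4855−0.0000)/(53.4378−29.7674)=0.0205; B=V−Δ·S=-0.5004
Node (2,2) S=64.3829: V=(p*·31.4879+(1−p*)·0.4855)/1.22=15.4140; Δ=(31.4879−0.4855)/(95.9305−53.4378)=0.7296; B=V−Δ·S=-31.5593
Node (1,0) S=24.0700: V=(p*·0.2351+(1−p*)·0.0000)/1.22=0.1139; Δ=(0.2351−0.0000)/(35.8643−19.9781)=0.0148; B=V−Δ·S=-0.2424
Node (1,1) S=43.2100: V=(p*·15.4140+(1−p*)·0.2351)/1.22=7.5447; Δ=(15.4140−0.2351)/(64.3829−35.8643)=0.5322; B=V−Δ·S=-15.4536
Node (0,0) S=29.0000: V=(p*·7.5447+(1−p*)·0.1139)/1.22=3.6925; Δ=(7.5447−0.1139)/(43.2100−24.0700)=0.3882; B=V−Δ·S=-7.5663
The time-0 hedge costs 3.6925, which is the no-arbitrage price.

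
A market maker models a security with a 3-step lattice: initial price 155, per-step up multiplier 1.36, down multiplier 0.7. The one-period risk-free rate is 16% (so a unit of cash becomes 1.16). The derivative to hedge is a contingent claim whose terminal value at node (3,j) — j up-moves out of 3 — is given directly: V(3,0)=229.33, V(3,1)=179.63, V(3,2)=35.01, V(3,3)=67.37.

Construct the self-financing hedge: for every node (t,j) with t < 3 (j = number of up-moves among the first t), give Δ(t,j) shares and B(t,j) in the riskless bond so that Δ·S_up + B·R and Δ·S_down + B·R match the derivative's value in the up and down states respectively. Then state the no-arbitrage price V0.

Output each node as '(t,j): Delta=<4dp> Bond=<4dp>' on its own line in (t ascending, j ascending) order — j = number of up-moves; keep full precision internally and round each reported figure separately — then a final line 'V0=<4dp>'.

No-arbitrage ⇒ martingale measure with p* = (R−d)/(u−d) = 0.6970.
Payoff layer (t=3): V(3,0)=229.3300, V(3,1)=179.6300, V(3,2)=35.0100, V(3,3)=67.3700
(2,0): S=75.9500. Δ = (V_up−V_dn)/(S_up−S_dn) = (179.6300−229.3300)/(103.2920−53.1650) = -0.9915. V = [p*·179.6300 + (1−p*)·229.3300]/1.16 = 167.8367. B = V − Δ·S = 243.1398.
(2,1): S=147.5600. Δ = (V_up−V_dn)/(S_up−S_dn) = (35.0100−179.6300)/(200.6816−103.2920) = -1.4850. V = [p*·35.0100 + (1−p*)·179.6300]/1.16 = 67.9606. B = V − Δ·S = 287.0818.
(2,2): S=286.6880. Δ = (V_up−V_dn)/(S_up−S_dn) = (67.3700−35.0100)/(389.8957−200.6816) = 0.1710. V = [p*·67.3700 + (1−p*)·35.0100]/1.16 = 49.6241. B = V − Δ·S = 0.5938.
(1,0): S=108.5000. Δ = (V_up−V_dn)/(S_up−S_dn) = (67.9606−167.8367)/(147.5600−75.9500) = -1.3947. V = [p*·67.9606 + (1−p*)·167.8367]/1.16 = 84.6776. B = V − Δ·S = 236.0052.
(1,1): S=210.8000. Δ = (V_up−V_dn)/(S_up−S_dn) = (49.6241−67.9606)/(286.6880−147.5600) = -0.1318. V = [p*·49.6241 + (1−p*)·67.9606]/1.16 = 47.5695. B = V − Δ·S = 75.3520.
(0,0): S=155.0000. Δ = (V_up−V_dn)/(S_up−S_dn) = (47.5695−84.6776)/(210.8000−108.5000) = -0.3627. V = [p*·47.5695 + (1−p*)·84.6776]/1.16 = 50.7020. B = V − Δ·S = 106.9265.
Self-financing check: at every node Δ·S+B equals the discounted successor values.

(0,0): Delta=-0.3627 Bond=106.9265
(1,0): Delta=-1.3947 Bond=236.0052
(1,1): Delta=-0.1318 Bond=75.3520
(2,0): Delta=-0.9915 Bond=243.1398
(2,1): Delta=-1.4850 Bond=287.0818
(2,2): Delta=0.1710 Bond=0.5938
V0=50.7020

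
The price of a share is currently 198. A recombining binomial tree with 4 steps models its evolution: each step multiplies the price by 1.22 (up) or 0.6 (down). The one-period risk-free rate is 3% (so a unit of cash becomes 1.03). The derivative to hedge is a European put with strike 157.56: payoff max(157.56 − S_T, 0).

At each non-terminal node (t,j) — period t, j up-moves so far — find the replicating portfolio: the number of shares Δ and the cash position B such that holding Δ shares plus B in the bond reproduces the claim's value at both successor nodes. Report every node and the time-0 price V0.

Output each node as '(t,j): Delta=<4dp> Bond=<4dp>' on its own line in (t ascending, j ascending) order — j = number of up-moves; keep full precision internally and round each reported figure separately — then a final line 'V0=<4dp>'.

No-arbitrage ⇒ martingale measure with p* = (R−d)/(u−d) = 0.6935.
Terminal payoffs: V(4,0)=131.8992, V(4,1)=105.3830, V(4,2)=51.4668, V(4,3)=0.0000, V(4,4)=0.0000
(3,0): S=42.7680. Δ = (V_up−V_dn)/(S_up−S_dn) = (105.3830−131.8992)/(52.1770−25.6608) = -1.0000. V = [p*·105.3830 + (1−p*)·131.8992]/1.03 = 110.2029. B = V − Δ·S = 152.9709.
(3,1): S=86.9616. Δ = (V_up−V_dn)/(S_up−S_dn) = (51.4668−105.3830)/(106.0932−52.1770) = -1.0000. V = [p*·51.4668 + (1−p*)·105.3830]/1.03 = 66.0093. B = V − Δ·S = 152.9709.
(3,2): S=176.8219. Δ = (V_up−V_dn)/(S_up−S_dn) = (0.0000−51.4668)/(215.7227−106.0932) = -0.4695. V = [p*·0.0000 + (1−p*)·51.4668]/1.03 = 15.3127. B = V − Δ·S = 98.3238.
(3,3): S=359.5379. Δ = (V_up−V_dn)/(S_up−S_dn) = (0.0000−0.0000)/(438.6362−215.7227) = 0.0000. V = [p*·0.0000 + (1−p*)·0.0000]/1.03 = 0.0000. B = V − Δ·S = 0.0000.
(2,0): S=71.2800. Δ = (V_up−V_dn)/(S_up−S_dn) = (66.0093−110.2029)/(86.9616−42.7680) = -1.0000. V = [p*·66.0093 + (1−p*)·110.2029]/1.03 = 77.2354. B = V − Δ·S = 148.5154.
(2,1): S=144.9360. Δ = (V_up−V_dn)/(S_up−S_dn) = (15.3127−66.0093)/(176.8219−86.9616) = -0.5642. V = [p*·15.3127 + (1−p*)·66.0093]/1.03 = 29.9503. B = V − Δ·S = 111.7189.
(2,2): S=294.7032. Δ = (V_up−V_dn)/(S_up−S_dn) = (0.0000−15.3127)/(359.5379−176.8219) = -0.0838. V = [p*·0.0000 + (1−p*)·15.3127]/1.03 = 4.5559. B = V − Δ·S = 29.2539.
(1,0): S=118.8000. Δ = (V_up−V_dn)/(S_up−S_dn) = (29.9503−77.2354)/(144.9360−71.2800) = -0.6420. V = [p*·29.9503 + (1−p*)·77.2354]/1.03 = 43.1465. B = V − Δ·S = 119.4129.
(1,1): S=241.5600. Δ = (V_up−V_dn)/(S_up−S_dn) = (4.5559−29.9503)/(294.7032−144.9360) = -0.1696. V = [p*·4.5559 + (1−p*)·29.9503]/1.03 = 11.9787. B = V − Δ·S = 52.9373.
(0,0): S=198.0000. Δ = (V_up−V_dn)/(S_up−S_dn) = (11.9787−43.1465)/(241.5600−118.8000) = -0.2539. V = [p*·11.9787 + (1−p*)·43.1465]/1.03 = 20.9030. B = V − Δ·S = 71.1736.
Self-financing check: at every node Δ·S+B equals the discounted successor values.

(0,0): Delta=-0.2539 Bond=71.1736
(1,0): Delta=-0.6420 Bond=119.4129
(1,1): Delta=-0.1696 Bond=52.9373
(2,0): Delta=-1.0000 Bond=148.5154
(2,1): Delta=-0.5642 Bond=111.7189
(2,2): Delta=-0.0838 Bond=29.2539
(3,0): Delta=-1.0000 Bond=152.9709
(3,1): Delta=-1.0000 Bond=152.9709
(3,2): Delta=-0.4695 Bond=98.3238
(3,3): Delta=0.0000 Bond=0.0000
V0=20.9030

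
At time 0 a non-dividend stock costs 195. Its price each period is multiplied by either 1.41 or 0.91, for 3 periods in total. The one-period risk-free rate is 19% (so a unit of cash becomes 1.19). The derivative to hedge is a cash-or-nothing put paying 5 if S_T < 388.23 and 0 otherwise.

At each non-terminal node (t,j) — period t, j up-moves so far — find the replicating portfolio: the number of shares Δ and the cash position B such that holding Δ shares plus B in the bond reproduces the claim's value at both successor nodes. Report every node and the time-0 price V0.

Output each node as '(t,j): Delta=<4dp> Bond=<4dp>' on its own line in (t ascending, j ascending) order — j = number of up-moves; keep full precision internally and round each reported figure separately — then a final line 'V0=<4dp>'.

The replicating-portfolio and risk-neutral prices coincide; use p* = (1.19−0.91)/(1.41−0.91) = 0.5600 for the latter.
Terminal values V(3,·): V(3,0)=5.0000, V(3,1)=5.0000, V(3,2)=5.0000, V(3,3)=0.0000
Node (2,0) S=161.4795: V=(p*·5.0000+(1−p*)·5.0000)/1.19=4.2017; Δ=(5.0000−5.0000)/(227.6861−146.9463)=0.0000; B=V−Δ·S=4.2017
Node (2,1) S=250.2045: V=(p*·5.0000+(1−p*)·5.0000)/1.19=4.2017; Δ=(5.0000−5.0000)/(352.7883−227.6861)=0.0000; B=V−Δ·S=4.2017
Node (2,2) S=387.6795: V=(p*·0.0000+(1−p*)·5.0000)/1.19=1.8487; Δ=(0.0000−5.0000)/(546.6281−352.7883)=-0.0258; B=V−Δ·S=11.8487
Node (1,0) S=177.4500: V=(p*·4.2017+(1−p*)·4.2017)/1.19=3.5308; Δ=(4.2017−4.2017)/(250.2045−161.4795)=0.0000; B=V−Δ·S=3.5308
Node (1,1) S=274.9500: V=(p*·1.8487+(1−p*)·4.2017)/1.19=2.4236; Δ=(1.8487−4.2017)/(387.6795−250.2045)=-0.0171; B=V−Δ·S=7.1294
Node (0,0) S=195.0000: V=(p*·2.4236+(1−p*)·3.5308)/1.19=2.4460; Δ=(2.4236−3.5308)/(274.9500−177.4500)=-0.0114; B=V−Δ·S=4.6605
Check: Δ(0,0)·S0 + B(0,0) = 2.4460 = V0.

(0,0): Delta=-0.0114 Bond=4.6605
(1,0): Delta=0.0000 Bond=3.5308
(1,1): Delta=-0.0171 Bond=7.1294
(2,0): Delta=0.0000 Bond=4.2017
(2,1): Delta=0.0000 Bond=4.2017
(2,2): Delta=-0.0258 Bond=11.8487
V0=2.4460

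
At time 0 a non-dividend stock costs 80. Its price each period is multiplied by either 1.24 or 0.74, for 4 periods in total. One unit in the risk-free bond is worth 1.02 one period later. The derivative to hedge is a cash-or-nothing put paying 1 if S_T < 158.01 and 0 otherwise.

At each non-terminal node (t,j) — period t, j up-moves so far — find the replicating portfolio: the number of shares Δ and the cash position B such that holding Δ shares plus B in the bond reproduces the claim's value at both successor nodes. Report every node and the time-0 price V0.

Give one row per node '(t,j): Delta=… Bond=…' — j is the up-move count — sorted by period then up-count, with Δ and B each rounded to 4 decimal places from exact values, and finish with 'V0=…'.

Under the risk-neutral measure, an up-move has probability p* = (R−d)/(u−d) = 0.5600 and values discount at R = 1.02.
Terminal payoffs: V(4,0)=1.0000, V(4,1)=1.0000, V(4,2)=1.0000, V(4,3)=1.0000, V(4,4)=0.0000
(3,0): S=32.4179. Δ = (V_up−V_dn)/(S_up−S_dn) = (1.0000−1.0000)/(40.1982−23.9893) = 0.0000. V = [p*·1.0000 + (1−p*)·1.0000]/1.02 = 0.9804. B = V − Δ·S = 0.9804.
(3,1): S=54.3219. Δ = (V_up−V_dn)/(S_up−S_dn) = (1.0000−1.0000)/(67.3592−40.1982) = 0.0000. V = [p*·1.0000 + (1−p*)·1.0000]/1.02 = 0.9804. B = V − Δ·S = 0.9804.
(3,2): S=91.0259. Δ = (V_up−V_dn)/(S_up−S_dn) = (1.0000−1.0000)/(112.8721−67.3592) = 0.0000. V = [p*·1.0000 + (1−p*)·1.0000]/1.02 = 0.9804. B = V − Δ·S = 0.9804.
(3,3): S=152.5299. Δ = (V_up−V_dn)/(S_up−S_dn) = (0.0000−1.0000)/(189.1371−112.8721) = -0.0131. V = [p*·0.0000 + (1−p*)·1.0000]/1.02 = 0.4314. B = V − Δ·S = 2.4314.
(2,0): S=43.8080. Δ = (V_up−V_dn)/(S_up−S_dn) = (0.9804−0.9804)/(54.3219−32.4179) = 0.0000. V = [p*·0.9804 + (1−p*)·0.9804]/1.02 = 0.9612. B = V − Δ·S = 0.9612.
(2,1): S=73.4080. Δ = (V_up−V_dn)/(S_up−S_dn) = (0.9804−0.9804)/(91.0259−54.3219) = 0.0000. V = [p*·0.9804 + (1−p*)·0.9804]/1.02 = 0.9612. B = V − Δ·S = 0.9612.
(2,2): S=123.0080. Δ = (V_up−V_dn)/(S_up−S_dn) = (0.4314−0.9804)/(152.5299−91.0259) = -0.0089. V = [p*·0.4314 + (1−p*)·0.9804]/1.02 = 0.6597. B = V − Δ·S = 1.7578.
(1,0): S=59.2000. Δ = (V_up−V_dn)/(S_up−S_dn) = (0.9612−0.9612)/(73.4080−43.8080) = 0.0000. V = [p*·0.9612 + (1−p*)·0.9612]/1.02 = 0.9423. B = V − Δ·S = 0.9423.
(1,1): S=99.2000. Δ = (V_up−V_dn)/(S_up−S_dn) = (0.6597−0.9612)/(123.0080−73.4080) = -0.0061. V = [p*·0.6597 + (1−p*)·0.9612]/1.02 = 0.7768. B = V − Δ·S = 1.3797.
(0,0): S=80.0000. Δ = (V_up−V_dn)/(S_up−S_dn) = (0.7768−0.9423)/(99.2000−59.2000) = -0.0041. V = [p*·0.7768 + (1−p*)·0.9423]/1.02 = 0.8330. B = V − Δ·S = 1.1640.
Self-financing check: at every node Δ·S+B equals the discounted successor values.

(0,0): Delta=-0.0041 Bond=1.1640
(1,0): Delta=0.0000 Bond=0.9423
(1,1): Delta=-0.0061 Bond=1.3797
(2,0): Delta=0.0000 Bond=0.9612
(2,1): Delta=0.0000 Bond=0.9612
(2,2): Delta=-0.0089 Bond=1.7578
(3,0): Delta=0.0000 Bond=0.9804
(3,1): Delta=0.0000 Bond=0.9804
(3,2): Delta=0.0000 Bond=0.9804
(3,3): Delta=-0.0131 Bond=2.4314
V0=0.8330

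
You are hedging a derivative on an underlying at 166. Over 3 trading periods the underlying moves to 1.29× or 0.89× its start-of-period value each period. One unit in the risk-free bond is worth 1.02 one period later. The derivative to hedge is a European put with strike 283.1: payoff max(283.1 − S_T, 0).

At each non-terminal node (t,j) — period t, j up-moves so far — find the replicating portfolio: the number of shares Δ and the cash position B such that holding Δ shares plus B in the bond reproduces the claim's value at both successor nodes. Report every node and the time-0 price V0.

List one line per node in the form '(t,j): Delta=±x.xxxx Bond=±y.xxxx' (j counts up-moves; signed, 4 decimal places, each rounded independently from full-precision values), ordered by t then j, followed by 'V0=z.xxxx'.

(0,0): Delta=-0.8880 Bond=250.5494
(1,0): Delta=-1.0000 Bond=272.1069
(1,1): Delta=-0.7275 Bond=221.1946
(2,0): Delta=-1.0000 Bond=277.5490
(2,1): Delta=-1.0000 Bond=277.5490
(2,2): Delta=-0.3371 Bond=117.7627
V0=103.1410

No-arbitrage ⇒ martingale measure with p* = (R−d)/(u−d) = 0.3250.
At expiry t=3: V(3,0)=166.0751, V(3,1)=113.4797, V(3,2)=37.2459, V(3,3)=0.0000
  t=2,j=0: stock 131.4886 → up 169.6203 (V=113.4797), down 117.0249 (V=166.0751). Price 146.0604; hedge Δ=-1.0000, bond B=277.5490.
  t=2,j=1: stock 190.5846 → up 245.8541 (V=37.2459), down 169.6203 (V=113.4797). Price 86.9644; hedge Δ=-1.0000, bond B=277.5490.
  t=2,j=2: stock 276.2406 → up 356.3504 (V=0.0000), down 245.8541 (V=37.2459). Price 24.6480; hedge Δ=-0.3371, bond B=117.7627.
  t=1,j=0: stock 147.7400 → up 190.5846 (V=86.9644), down 131.4886 (V=146.0604). Price 124.3669; hedge Δ=-1.0000, bond B=272.1069.
  t=1,j=1: stock 214.1400 → up 276.2406 (V=24.6480), down 190.5846 (V=86.9644). Price 65.4035; hedge Δ=-0.7275, bond B=221.1946.
  t=0,j=0: stock 166.0000 → up 214.1400 (V=65.4035), down 147.7400 (V=124.3669). Price 103.1410; hedge Δ=-0.8880, bond B=250.5494.
The time-0 hedge costs 103.1410, which is the no-arbitrage price.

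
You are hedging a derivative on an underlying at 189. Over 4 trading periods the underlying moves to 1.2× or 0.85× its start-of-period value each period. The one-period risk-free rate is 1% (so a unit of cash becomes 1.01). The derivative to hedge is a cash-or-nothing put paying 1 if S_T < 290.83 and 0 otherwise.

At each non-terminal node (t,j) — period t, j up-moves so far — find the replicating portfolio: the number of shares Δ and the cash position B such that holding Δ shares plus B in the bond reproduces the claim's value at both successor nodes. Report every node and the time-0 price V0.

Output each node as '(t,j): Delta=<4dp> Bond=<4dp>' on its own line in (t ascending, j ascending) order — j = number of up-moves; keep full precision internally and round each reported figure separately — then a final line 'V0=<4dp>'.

No-arbitrage ⇒ martingale measure with p* = (R−d)/(u−d) = 0.4571.
Terminal payoffs: V(4,0)=1.0000, V(4,1)=1.0000, V(4,2)=1.0000, V(4,3)=1.0000, V(4,4)=0.0000
(3,0): S=116.0696. Δ = (V_up−V_dn)/(S_up−S_dn) = (1.0000−1.0000)/(139.2835−98.6592) = 0.0000. V = [p*·1.0000 + (1−p*)·1.0000]/1.01 = 0.9901. B = V − Δ·S = 0.9901.
(3,1): S=163.8630. Δ = (V_up−V_dn)/(S_up−S_dn) = (1.0000−1.0000)/(196.6356−139.2835) = 0.0000. V = [p*·1.0000 + (1−p*)·1.0000]/1.01 = 0.9901. B = V − Δ·S = 0.9901.
(3,2): S=231.3360. Δ = (V_up−V_dn)/(S_up−S_dn) = (1.0000−1.0000)/(277.6032−196.6356) = 0.0000. V = [p*·1.0000 + (1−p*)·1.0000]/1.01 = 0.9901. B = V − Δ·S = 0.9901.
(3,3): S=326.5920. Δ = (V_up−V_dn)/(S_up−S_dn) = (0.0000−1.0000)/(391.9104−277.6032) = -0.0087. V = [p*·0.0000 + (1−p*)·1.0000]/1.01 = 0.5375. B = V − Δ·S = 3.3946.
(2,0): S=136.5525. Δ = (V_up−V_dn)/(S_up−S_dn) = (0.9901−0.9901)/(163.8630−116.0696) = 0.0000. V = [p*·0.9901 + (1−p*)·0.9901]/1.01 = 0.9803. B = V − Δ·S = 0.9803.
(2,1): S=192.7800. Δ = (V_up−V_dn)/(S_up−S_dn) = (0.9901−0.9901)/(231.3360−163.8630) = 0.0000. V = [p*·0.9901 + (1−p*)·0.9901]/1.01 = 0.9803. B = V − Δ·S = 0.9803.
(2,2): S=272.1600. Δ = (V_up−V_dn)/(S_up−S_dn) = (0.5375−0.9901)/(326.5920−231.3360) = -0.0048. V = [p*·0.5375 + (1−p*)·0.9901]/1.01 = 0.7754. B = V − Δ·S = 2.0686.
(1,0): S=160.6500. Δ = (V_up−V_dn)/(S_up−S_dn) = (0.9803−0.9803)/(192.7800−136.5525) = 0.0000. V = [p*·0.9803 + (1−p*)·0.9803]/1.01 = 0.9706. B = V − Δ·S = 0.9706.
(1,1): S=226.8000. Δ = (V_up−V_dn)/(S_up−S_dn) = (0.7754−0.9803)/(272.1600−192.7800) = -0.0026. V = [p*·0.7754 + (1−p*)·0.9803]/1.01 = 0.8779. B = V − Δ·S = 1.4632.
(0,0): S=189.0000. Δ = (V_up−V_dn)/(S_up−S_dn) = (0.8779−0.9706)/(226.8000−160.6500) = -0.0014. V = [p*·0.8779 + (1−p*)·0.9706]/1.01 = 0.9190. B = V − Δ·S = 1.1839.
Each (Δ,B) replicates both successor values, so the strategy is self-financing and V0 is arbitrage-free.

(0,0): Delta=-0.0014 Bond=1.1839
(1,0): Delta=0.0000 Bond=0.9706
(1,1): Delta=-0.0026 Bond=1.4632
(2,0): Delta=0.0000 Bond=0.9803
(2,1): Delta=0.0000 Bond=0.9803
(2,2): Delta=-0.0048 Bond=2.0686
(3,0): Delta=0.0000 Bond=0.9901
(3,1): Delta=0.0000 Bond=0.9901
(3,2): Delta=0.0000 Bond=0.9901
(3,3): Delta=-0.0087 Bond=3.3946
V0=0.9190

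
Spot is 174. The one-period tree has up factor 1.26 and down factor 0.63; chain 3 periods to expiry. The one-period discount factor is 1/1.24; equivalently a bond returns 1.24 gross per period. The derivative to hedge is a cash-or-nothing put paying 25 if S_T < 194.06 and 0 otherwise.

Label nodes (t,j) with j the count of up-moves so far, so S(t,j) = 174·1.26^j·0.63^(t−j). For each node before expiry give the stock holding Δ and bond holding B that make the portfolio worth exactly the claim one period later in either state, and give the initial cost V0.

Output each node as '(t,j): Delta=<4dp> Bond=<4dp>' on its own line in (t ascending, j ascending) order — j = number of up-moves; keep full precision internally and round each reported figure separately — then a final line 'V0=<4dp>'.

The replicating-portfolio and risk-neutral prices coincide; use p* = (1.24−0.63)/(1.26−0.63) = 0.9683 for the latter.
Terminal payoffs: V(3,0)=25.0000, V(3,1)=25.0000, V(3,2)=25.0000, V(3,3)=0.0000
  t=2,j=0: stock 69.0606 → up 87.0164 (V=25.0000), down 43.5082 (V=25.0000). Price 20.1613; hedge Δ=0.0000, bond B=20.1613.
  t=2,j=1: stock 138.1212 → up 174.0327 (V=25.0000), down 87.0164 (V=25.0000). Price 20.1613; hedge Δ=0.0000, bond B=20.1613.
  t=2,j=2: stock 276.2424 → up 348.0654 (V=0.0000), down 174.0327 (V=25.0000). Price 0.6400; hedge Δ=-0.1437, bond B=40.3226.
  t=1,j=0: stock 109.6200 → up 138.1212 (V=20.1613), down 69.0606 (V=20.1613). Price 16.2591; hedge Δ=0.0000, bond B=16.2591.
  t=1,j=1: stock 219.2400 → up 276.2424 (V=0.6400), down 138.1212 (V=20.1613). Price 1.0159; hedge Δ=-0.1413, bond B=32.0020.
  t=0,j=0: stock 174.0000 → up 219.2400 (V=1.0159), down 109.6200 (V=16.2591). Price 1.2096; hedge Δ=-0.1391, bond B=25.4051.
Each (Δ,B) replicates both successor values, so the strategy is self-financing and V0 is arbitrage-free.

(0,0): Delta=-0.1391 Bond=25.4051
(1,0): Delta=0.0000 Bond=16.2591
(1,1): Delta=-0.1413 Bond=32.0020
(2,0): Delta=0.0000 Bond=20.1613
(2,1): Delta=0.0000 Bond=20.1613
(2,2): Delta=-0.1437 Bond=40.3226
V0=1.2096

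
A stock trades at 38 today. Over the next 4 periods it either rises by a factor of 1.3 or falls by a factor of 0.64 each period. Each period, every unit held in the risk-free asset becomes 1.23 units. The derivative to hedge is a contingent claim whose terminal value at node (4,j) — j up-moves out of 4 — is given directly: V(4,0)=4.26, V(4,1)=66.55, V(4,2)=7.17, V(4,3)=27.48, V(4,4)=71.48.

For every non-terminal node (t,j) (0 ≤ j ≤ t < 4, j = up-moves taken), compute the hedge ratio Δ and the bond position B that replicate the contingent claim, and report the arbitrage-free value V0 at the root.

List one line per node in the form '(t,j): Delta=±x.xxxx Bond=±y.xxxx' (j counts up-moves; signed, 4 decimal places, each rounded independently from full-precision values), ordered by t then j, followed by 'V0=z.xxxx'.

(0,0): Delta=0.7474 Bond=-4.5244
(1,0): Delta=0.2335 Bond=6.9311
(1,1): Delta=0.7774 Bond=-7.0476
(2,0): Delta=-3.6782 Bond=69.4102
(2,1): Delta=0.4620 Bond=1.3016
(2,2): Delta=0.7958 Bond=-9.8515
(3,0): Delta=9.4744 Bond=-45.6442
(3,1): Delta=-4.4464 Bond=100.9192
(3,2): Delta=0.7487 Bond=-10.1826
(3,3): Delta=0.7985 Bond=-12.3469
V0=23.8751

Since d<R<u, set p* = (R−d)/(u−d) = 0.8939; price each node as the discounted p*-expectation of its children.
Terminal values V(4,·): V(4,0)=4.2600, V(4,1)=66.5500, V(4,2)=7.1700, V(4,3)=27.4800, V(4,4)=71.4800
  t=3,j=0: stock 9.9615 → up 12.9499 (V=66.5500), down 6.3753 (V=4.2600). Price 48.7345; hedge Δ=9.4744, bond B=-45.6442.
  t=3,j=1: stock 20.2342 → up 26.3045 (V=7.1700), down 12.9499 (V=66.5500). Price 10.9495; hedge Δ=-4.4464, bond B=100.9192.
  t=3,j=2: stock 41.1008 → up 53.4310 (V=27.4800), down 26.3045 (V=7.1700). Price 20.5902; hedge Δ=0.7487, bond B=-10.1826.
  t=3,j=3: stock 83.4860 → up 108.5318 (V=71.4800), down 53.4310 (V=27.4800). Price 54.3198; hedge Δ=0.7985, bond B=-12.3469.
  t=2,j=0: stock 15.5648 → up 20.2342 (V=10.9495), down 9.9615 (V=48.7345). Price 12.1602; hedge Δ=-3.6782, bond B=69.4102.
  t=2,j=1: stock 31.6160 → up 41.1008 (V=20.5902), down 20.2342 (V=10.9495). Price 15.9087; hedge Δ=0.4620, bond B=1.3016.
  t=2,j=2: stock 64.2200 → up 83.4860 (V=54.3198), down 41.1008 (V=20.5902). Price 41.2540; hedge Δ=0.7958, bond B=-9.8515.
  t=1,j=0: stock 24.3200 → up 31.6160 (V=15.9087), down 15.5648 (V=12.1602). Price 12.6107; hedge Δ=0.2335, bond B=6.9311.
  t=1,j=1: stock 49.4000 → up 64.2200 (V=41.2540), down 31.6160 (V=15.9087). Price 31.3543; hedge Δ=0.7774, bond B=-7.0476.
  t=0,j=0: stock 38.0000 → up 49.4000 (V=31.3543), down 24.3200 (V=12.6107). Price 23.8751; hedge Δ=0.7474, bond B=-4.5244.
Self-financing check: at every node Δ·S+B equals the discounted successor values.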